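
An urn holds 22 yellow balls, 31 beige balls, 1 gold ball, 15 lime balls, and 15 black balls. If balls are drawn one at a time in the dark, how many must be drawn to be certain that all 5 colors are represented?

84

The hardest color to obtain is gold: we could draw every other ball first — 84 − 1 = 83 balls — without a single gold one.
The next draw must be gold, so 83 + 1 = 84.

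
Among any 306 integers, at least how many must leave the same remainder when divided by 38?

If each of the 38 residue classes modulo 38 held at most 8, the total would be at most 38 × 8 = 304 < 306, a contradiction.
So at least one holds ⌈306/38⌉ = 9.

9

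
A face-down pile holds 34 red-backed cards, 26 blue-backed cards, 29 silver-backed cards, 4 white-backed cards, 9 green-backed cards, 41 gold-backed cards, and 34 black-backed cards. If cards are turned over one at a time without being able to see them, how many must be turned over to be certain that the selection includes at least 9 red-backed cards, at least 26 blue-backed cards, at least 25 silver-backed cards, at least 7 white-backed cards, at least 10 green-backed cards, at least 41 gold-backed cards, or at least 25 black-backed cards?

The worst case stops just short of every target: 8 red-backed, 25 blue-backed, 24 silver-backed, all 4 white-backed, 9 green-backed, 40 gold-backed, 24 black-backed — 8 + 25 + 24 + 4 + 9 + 40 + 24 = 134 cards.
One more card must push some back color to its target, so 134 + 1 = 135.

135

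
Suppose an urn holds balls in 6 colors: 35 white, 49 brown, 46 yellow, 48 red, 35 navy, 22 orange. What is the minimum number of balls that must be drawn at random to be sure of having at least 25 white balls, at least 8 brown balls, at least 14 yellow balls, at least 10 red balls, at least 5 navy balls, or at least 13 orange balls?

Each of the 6 colors has its own threshold; avoid all of them simultaneously.
The worst case stops just short of every target: 24 white, 7 brown, 13 yellow, 9 red, 4 navy, 12 orange — 24 + 7 + 13 + 9 + 4 + 12 = 69 balls.
One more ball must push some color to its target, so 69 + 1 = 70.

70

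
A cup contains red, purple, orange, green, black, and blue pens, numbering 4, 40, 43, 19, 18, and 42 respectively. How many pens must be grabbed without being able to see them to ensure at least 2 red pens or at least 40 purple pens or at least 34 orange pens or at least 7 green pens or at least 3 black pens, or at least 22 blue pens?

103

The worst case stops just short of every target: 1 red, 39 purple, 33 orange, 6 green, 2 black, 21 blue — 1 + 39 + 33 + 6 + 2 + 21 = 102 pens.
One more pen must push some ink color to its target, so 102 + 1 = 103.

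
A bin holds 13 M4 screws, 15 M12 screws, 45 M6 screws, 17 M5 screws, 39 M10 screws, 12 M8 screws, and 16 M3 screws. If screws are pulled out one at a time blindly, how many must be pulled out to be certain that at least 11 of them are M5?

151

The worst case draws every non-M5 screw first: 13 + 15 + 45 + 39 + 12 + 16 = 140.
The next 11 draws are then forced to be M5, giving 140 + 11 = 151.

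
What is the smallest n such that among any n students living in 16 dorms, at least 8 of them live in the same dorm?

113

There are 16 dorms acting as pigeonholes.
With 16 × 7 = 112 students we could place exactly 7 in each, with no class reaching 8.
One more forces some class to hold 8, so 112 + 1 = 113.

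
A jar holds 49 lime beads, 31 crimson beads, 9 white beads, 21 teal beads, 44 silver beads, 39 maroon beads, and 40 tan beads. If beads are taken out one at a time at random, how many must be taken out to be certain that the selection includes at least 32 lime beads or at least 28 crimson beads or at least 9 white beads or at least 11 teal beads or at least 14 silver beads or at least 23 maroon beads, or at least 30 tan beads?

Each of the 7 colors has its own threshold; avoid all of them simultaneously.
The worst case stops just short of every target: 31 lime, 27 crimson, 8 white, 10 teal, 13 silver, 22 maroon, 29 tan — 31 + 27 + 8 + 10 + 13 + 22 + 29 = 140 beads.
One more bead must push some color to its target, so 140 + 1 = 141.

141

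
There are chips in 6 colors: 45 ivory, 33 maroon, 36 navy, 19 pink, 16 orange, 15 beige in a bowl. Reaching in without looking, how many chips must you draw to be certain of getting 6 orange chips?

To avoid orange chips as long as possible, exhaust the other 5 colors first.
The worst case draws every non-orange chip first: 45 + 33 + 36 + 19 + 15 = 148.
The next 6 draws are then forced to be orange, giving 148 + 6 = 154.

154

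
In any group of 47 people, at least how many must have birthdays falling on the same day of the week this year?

If each of the 7 days of the week held at most 6, the total would be at most 7 × 6 = 42 < 47, a contradiction.
So at least one holds ⌈47/7⌉ = 7.

7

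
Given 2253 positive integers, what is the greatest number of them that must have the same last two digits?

23

The 2253 positive integers fall into 100 possible two-digit endings.
If each of the 100 possible two-digit endings held at most 22, the total would be at most 100 × 22 = 2200 < 2253, a contradiction.
So at least one holds ⌈2253/100⌉ = 23.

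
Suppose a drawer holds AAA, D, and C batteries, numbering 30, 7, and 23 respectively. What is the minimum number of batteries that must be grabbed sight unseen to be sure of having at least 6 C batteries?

43

To avoid C batteries as long as possible, exhaust the other 2 types first.
The worst case draws every non-C battery first: 30 + 7 = 37.
The next 6 draws are then forced to be C, giving 37 + 6 = 43.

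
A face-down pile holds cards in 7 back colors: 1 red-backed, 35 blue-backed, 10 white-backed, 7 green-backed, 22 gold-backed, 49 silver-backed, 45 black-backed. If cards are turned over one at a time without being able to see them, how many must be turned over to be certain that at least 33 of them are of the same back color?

137

In the worst case we take at most 32 of each back color, but all 1 red-backed, all 10 white-backed, all 7 green-backed, and all 22 gold-backed (fewer than 32), giving 1 + 32 + 10 + 7 + 22 + 32 + 32 = 136.
One more card then forces some back color to 33, so 136 + 1 = 137.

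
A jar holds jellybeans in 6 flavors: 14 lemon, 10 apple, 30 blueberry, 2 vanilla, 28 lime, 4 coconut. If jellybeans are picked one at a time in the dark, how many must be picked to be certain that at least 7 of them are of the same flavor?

31

In the worst case we take at most 6 of each flavor, but all 2 vanilla and all 4 coconut (fewer than 6), giving 6 + 6 + 6 + 2 + 6 + 4 = 30.
One more jellybean then forces some flavor to 7, so 30 + 1 = 31.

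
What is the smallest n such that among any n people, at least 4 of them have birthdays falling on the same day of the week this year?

There are 7 days of the week acting as pigeonholes.
With 7 × 3 = 21 people we could place exactly 3 in each, with no class reaching 4.
One more forces some class to hold 4, so 21 + 1 = 22.

22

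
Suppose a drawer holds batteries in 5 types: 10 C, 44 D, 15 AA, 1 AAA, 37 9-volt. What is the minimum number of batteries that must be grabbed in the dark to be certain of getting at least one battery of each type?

107

The hardest type to obtain is AAA: we could draw every other battery first — 107 − 1 = 106 batteries — without a single AAA one.
The next draw must be AAA, so 106 + 1 = 107.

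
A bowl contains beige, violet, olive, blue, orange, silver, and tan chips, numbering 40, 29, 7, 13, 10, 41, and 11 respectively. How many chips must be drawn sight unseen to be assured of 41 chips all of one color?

151

Treat the 7 colors as pigeonholes.
In the worst case we take at most 40 of each color, but all 29 violet, all 7 olive, all 13 blue, all 10 orange, and all 11 tan (fewer than 40), giving 40 + 29 + 7 + 13 + 10 + 40 + 11 = 150.
One more chip then forces some color to 41, so 150 + 1 = 151.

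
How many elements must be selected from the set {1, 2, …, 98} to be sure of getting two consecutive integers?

50

Partition {1, …, 98} into 49 pairs: {1,2}, {3,4}, …, {97,98}.
Choosing 49 integers — say the 49 even numbers 2, 4, …, 98 — takes one from each pair and avoids the property.
Choosing 50 forces two into the same pair by pigeonhole, and those are consecutive. So 50.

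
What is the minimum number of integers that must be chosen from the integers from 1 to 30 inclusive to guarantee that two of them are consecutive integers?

16

Partition {1, …, 30} into 15 pairs: {1,2}, {3,4}, …, {29,30}.
Choosing 15 integers — say the 15 even numbers 2, 4, …, 30 — takes one from each pair and avoids the property.
Choosing 16 forces two into the same pair by pigeonhole, and those are consecutive. So 16.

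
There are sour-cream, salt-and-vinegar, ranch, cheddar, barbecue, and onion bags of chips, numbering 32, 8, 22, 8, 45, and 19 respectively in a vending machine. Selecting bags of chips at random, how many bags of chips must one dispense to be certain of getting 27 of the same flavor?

110

Treat the 6 flavors as pigeonholes.
In the worst case we take at most 26 of each flavor, but all 8 salt-and-vinegar, all 22 ranch, all 8 cheddar, and all 19 onion (fewer than 26), giving 26 + 8 + 22 + 8 + 26 + 19 = 109.
One more bag of chips then forces some flavor to 27, so 109 + 1 = 110.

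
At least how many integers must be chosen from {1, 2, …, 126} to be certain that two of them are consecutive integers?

64

Partition {1, …, 126} into 63 pairs: {1,2}, {3,4}, …, {125,126}.
Choosing 63 integers — say the 63 even numbers 2, 4, …, 126 — takes one from each pair and avoids the property.
Choosing 64 forces two into the same pair by pigeonhole, and those are consecutive. So 64.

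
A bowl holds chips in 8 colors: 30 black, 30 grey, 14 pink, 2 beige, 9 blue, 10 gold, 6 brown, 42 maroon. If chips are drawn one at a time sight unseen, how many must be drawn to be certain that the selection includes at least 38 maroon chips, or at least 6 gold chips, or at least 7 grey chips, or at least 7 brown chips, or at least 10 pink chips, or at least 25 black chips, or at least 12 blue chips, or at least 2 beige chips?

98

Each of the 8 colors has its own threshold; avoid all of them simultaneously.
The worst case stops just short of every target: 24 black, 6 grey, 9 pink, 1 beige, all 9 blue, 5 gold, 6 brown, 37 maroon — 24 + 6 + 9 + 1 + 9 + 5 + 6 + 37 = 97 chips.
One more chip must push some color to its target, so 97 + 1 = 98.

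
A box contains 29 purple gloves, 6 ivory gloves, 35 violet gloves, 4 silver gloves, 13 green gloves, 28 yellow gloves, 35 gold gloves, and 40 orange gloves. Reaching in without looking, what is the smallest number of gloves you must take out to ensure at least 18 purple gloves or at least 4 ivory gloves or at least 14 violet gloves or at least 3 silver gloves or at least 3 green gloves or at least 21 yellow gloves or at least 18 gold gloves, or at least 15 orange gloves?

89

The worst case stops just short of every target: 17 purple, 3 ivory, 13 violet, 2 silver, 2 green, 20 yellow, 17 gold, 14 orange — 17 + 3 + 13 + 2 + 2 + 20 + 17 + 14 = 88 gloves.
One more glove must push some color to its target, so 88 + 1 = 89.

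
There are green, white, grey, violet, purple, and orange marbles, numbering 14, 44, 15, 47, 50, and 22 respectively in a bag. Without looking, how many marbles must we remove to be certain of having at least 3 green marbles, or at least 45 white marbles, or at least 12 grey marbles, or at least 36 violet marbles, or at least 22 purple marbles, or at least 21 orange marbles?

134

The worst case stops just short of every target: 2 green, 44 white, 11 grey, 35 violet, 21 purple, 20 orange — 2 + 44 + 11 + 35 + 21 + 20 = 133 marbles.
One more marble must push some color to its target, so 133 + 1 = 134.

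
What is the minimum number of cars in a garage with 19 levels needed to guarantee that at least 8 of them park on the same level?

There are 19 levels acting as pigeonholes.
With 19 × 7 = 133 cars we could place exactly 7 in each, with no class reaching 8.
One more forces some class to hold 8, so 133 + 1 = 134.

134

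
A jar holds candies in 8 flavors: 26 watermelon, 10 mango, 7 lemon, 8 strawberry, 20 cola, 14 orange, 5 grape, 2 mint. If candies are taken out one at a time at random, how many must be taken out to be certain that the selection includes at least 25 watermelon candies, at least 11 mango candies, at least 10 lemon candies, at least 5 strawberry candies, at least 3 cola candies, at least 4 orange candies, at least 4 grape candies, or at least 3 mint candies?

56

The worst case stops just short of every target: 24 watermelon, 10 mango, all 7 lemon, 4 strawberry, 2 cola, 3 orange, 3 grape, 2 mint — 24 + 10 + 7 + 4 + 2 + 3 + 3 + 2 = 55 candies.
One more candy must push some flavor to its target, so 55 + 1 = 56.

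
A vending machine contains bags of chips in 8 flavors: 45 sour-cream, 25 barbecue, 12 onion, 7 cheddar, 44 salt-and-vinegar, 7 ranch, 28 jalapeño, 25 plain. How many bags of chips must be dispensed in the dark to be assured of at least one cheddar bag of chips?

To avoid cheddar bags of chips as long as possible, exhaust the other 7 flavors first.
The worst case draws every non-cheddar bag of chips first: 45 + 25 + 12 + 44 + 7 + 28 + 25 = 186.
The next draw is then forced to be cheddar, giving 186 + 1 = 187.

187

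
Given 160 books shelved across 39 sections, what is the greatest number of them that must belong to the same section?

5

If each of the 39 sections held at most 4, the total would be at most 39 × 4 = 156 < 160, a contradiction.
So at least one holds ⌈160/39⌉ = 5.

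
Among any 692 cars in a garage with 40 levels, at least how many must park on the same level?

18

The 692 cars fall into 40 levels.
If each of the 40 levels held at most 17, the total would be at most 40 × 17 = 680 < 692, a contradiction.
So at least one holds ⌈692/40⌉ = 18.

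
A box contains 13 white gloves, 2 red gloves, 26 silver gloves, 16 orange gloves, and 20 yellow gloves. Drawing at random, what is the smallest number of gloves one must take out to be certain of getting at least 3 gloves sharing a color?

Treat the 5 colors as pigeonholes.
The worst case takes 2 gloves of each color without reaching 3 of any: 5 × 2 = 10.
The next glove must bring some color to 3, so 10 + 1 = 11.

11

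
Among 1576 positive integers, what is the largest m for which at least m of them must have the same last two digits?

The 1576 positive integers fall into 100 possible two-digit endings.
If each of the 100 possible two-digit endings held at most 15, the total would be at most 100 × 15 = 1500 < 1576, a contradiction.
So at least one holds ⌈1576/100⌉ = 16.

16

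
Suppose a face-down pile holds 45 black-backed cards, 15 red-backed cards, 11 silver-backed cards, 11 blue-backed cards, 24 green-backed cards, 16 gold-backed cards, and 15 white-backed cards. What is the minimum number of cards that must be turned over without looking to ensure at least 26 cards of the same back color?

118

Treat the 7 back colors as pigeonholes.
In the worst case we take at most 25 of each back color, but all 15 red-backed, all 11 silver-backed, all 11 blue-backed, all 24 green-backed, all 16 gold-backed, and all 15 white-backed (fewer than 25), giving 25 + 15 + 11 + 11 + 24 + 16 + 15 = 117.
One more card then forces some back color to 26, so 117 + 1 = 118.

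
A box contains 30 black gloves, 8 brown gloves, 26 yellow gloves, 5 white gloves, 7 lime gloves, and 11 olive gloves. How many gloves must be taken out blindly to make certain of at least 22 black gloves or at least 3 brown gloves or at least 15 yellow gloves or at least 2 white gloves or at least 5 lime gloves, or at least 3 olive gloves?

Each of the 6 colors has its own threshold; avoid all of them simultaneously.
The worst case stops just short of every target: 21 black, 2 brown, 14 yellow, 1 white, 4 lime, 2 olive — 21 + 2 + 14 + 1 + 4 + 2 = 44 gloves.
One more glove must push some color to its target, so 44 + 1 = 45.

45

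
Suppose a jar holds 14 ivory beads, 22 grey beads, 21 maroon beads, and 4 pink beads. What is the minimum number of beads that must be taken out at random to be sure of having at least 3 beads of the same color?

Treat the 4 colors as pigeonholes.
The worst case takes 2 beads of each color without reaching 3 of any: 4 × 2 = 8.
The next bead must bring some color to 3, so 8 + 1 = 9.

9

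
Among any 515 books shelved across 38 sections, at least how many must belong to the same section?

The 515 books fall into 38 sections.
If each of the 38 sections held at most 13, the total would be at most 38 × 13 = 494 < 515, a contradiction.
So at least one holds ⌈515/38⌉ = 14.

14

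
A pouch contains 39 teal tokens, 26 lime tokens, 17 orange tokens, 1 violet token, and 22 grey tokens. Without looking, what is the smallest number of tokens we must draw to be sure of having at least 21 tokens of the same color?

79

In the worst case we take at most 20 of each color, but all 17 orange and all 1 violet (fewer than 20), giving 20 + 20 + 17 + 1 + 20 = 78.
One more token then forces some color to 21, so 78 + 1 = 79.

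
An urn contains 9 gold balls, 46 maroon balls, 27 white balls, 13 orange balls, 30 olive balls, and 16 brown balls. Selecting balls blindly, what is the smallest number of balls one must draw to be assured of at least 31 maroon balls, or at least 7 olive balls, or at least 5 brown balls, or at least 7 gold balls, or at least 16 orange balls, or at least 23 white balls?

The worst case stops just short of every target: 6 gold, 30 maroon, 22 white, all 13 orange, 6 olive, 4 brown — 6 + 30 + 22 + 13 + 6 + 4 = 81 balls.
One more ball must push some color to its target, so 81 + 1 = 82.

82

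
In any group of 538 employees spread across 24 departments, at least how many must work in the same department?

23

The 538 employees fall into 24 departments.
If each of the 24 departments held at most 22, the total would be at most 24 × 22 = 528 < 538, a contradiction.
So at least one holds ⌈538/24⌉ = 23.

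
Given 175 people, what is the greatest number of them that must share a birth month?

There are 12 months of the year, which serve as the pigeonholes.
If each of the 12 months of the year held at most 14, the total would be at most 12 × 14 = 168 < 175, a contradiction.
So at least one holds ⌈175/12⌉ = 15.

15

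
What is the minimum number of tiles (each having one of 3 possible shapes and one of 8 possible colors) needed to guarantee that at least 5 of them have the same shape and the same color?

97

There are 3 × 8 = 24 (shape, color) combinations acting as pigeonholes.
With 24 × 4 = 96 tiles we could place exactly 4 in each, with no (shape, color) pair reaching 5.
One more forces some (shape, color) pair to hold 5, so 96 + 1 = 97.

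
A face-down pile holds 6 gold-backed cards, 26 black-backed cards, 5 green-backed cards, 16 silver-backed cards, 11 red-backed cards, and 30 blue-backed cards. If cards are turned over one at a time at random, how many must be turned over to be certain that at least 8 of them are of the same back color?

40

In the worst case we take at most 7 of each back color, but all 6 gold-backed and all 5 green-backed (fewer than 7), giving 6 + 7 + 5 + 7 + 7 + 7 = 39.
One more card then forces some back color to 8, so 39 + 1 = 40.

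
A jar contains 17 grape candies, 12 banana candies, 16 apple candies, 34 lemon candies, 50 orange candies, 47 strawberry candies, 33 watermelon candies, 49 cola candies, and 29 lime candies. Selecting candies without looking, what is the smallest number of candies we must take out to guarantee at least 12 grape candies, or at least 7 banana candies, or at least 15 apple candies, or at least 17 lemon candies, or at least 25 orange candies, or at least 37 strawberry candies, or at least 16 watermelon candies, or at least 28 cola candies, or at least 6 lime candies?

Each of the 9 flavors has its own threshold; avoid all of them simultaneously.
The worst case stops just short of every target: 11 grape, 6 banana, 14 apple, 16 lemon, 24 orange, 36 strawberry, 15 watermelon, 27 cola, 5 lime — 11 + 6 + 14 + 16 + 24 + 36 + 15 + 27 + 5 = 154 candies.
One more candy must push some flavor to its target, so 154 + 1 = 155.

155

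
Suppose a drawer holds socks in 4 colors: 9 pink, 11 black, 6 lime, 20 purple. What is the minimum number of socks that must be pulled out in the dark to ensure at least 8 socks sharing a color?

In the worst case we take at most 7 of each color, but all 6 lime (fewer than 7), giving 7 + 7 + 6 + 7 = 27.
One more sock then forces some color to 8, so 27 + 1 = 28.

28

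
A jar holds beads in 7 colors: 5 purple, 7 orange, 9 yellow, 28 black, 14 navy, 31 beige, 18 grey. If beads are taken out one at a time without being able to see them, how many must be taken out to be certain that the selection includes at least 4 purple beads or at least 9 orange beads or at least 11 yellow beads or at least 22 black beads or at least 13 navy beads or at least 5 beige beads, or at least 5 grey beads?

61

Each of the 7 colors has its own threshold; avoid all of them simultaneously.
The worst case stops just short of every target: 3 purple, all 7 orange, all 9 yellow, 21 black, 12 navy, 4 beige, 4 grey — 3 + 7 + 9 + 21 + 12 + 4 + 4 = 60 beads.
One more bead must push some color to its target, so 60 + 1 = 61.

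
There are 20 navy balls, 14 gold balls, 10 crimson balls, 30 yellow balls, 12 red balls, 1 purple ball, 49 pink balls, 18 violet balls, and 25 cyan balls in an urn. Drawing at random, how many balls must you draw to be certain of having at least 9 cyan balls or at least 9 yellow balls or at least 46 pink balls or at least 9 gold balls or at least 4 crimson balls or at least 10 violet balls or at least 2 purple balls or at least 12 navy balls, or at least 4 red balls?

97

The worst case stops just short of every target: 11 navy, 8 gold, 3 crimson, 8 yellow, 3 red, 1 purple, 45 pink, 9 violet, 8 cyan — 11 + 8 + 3 + 8 + 3 + 1 + 45 + 9 + 8 = 96 balls.
One more ball must push some color to its target, so 96 + 1 = 97.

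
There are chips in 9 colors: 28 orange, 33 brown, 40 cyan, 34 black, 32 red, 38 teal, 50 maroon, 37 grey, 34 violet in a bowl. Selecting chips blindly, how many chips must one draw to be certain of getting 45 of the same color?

321

In the worst case we take at most 44 of each color, but all 28 orange, all 33 brown, all 40 cyan, all 34 black, all 32 red, all 38 teal, all 37 grey, and all 34 violet (fewer than 44), giving 28 + 33 + 40 + 34 + 32 + 38 + 44 + 37 + 34 = 320.
One more chip then forces some color to 45, so 320 + 1 = 321.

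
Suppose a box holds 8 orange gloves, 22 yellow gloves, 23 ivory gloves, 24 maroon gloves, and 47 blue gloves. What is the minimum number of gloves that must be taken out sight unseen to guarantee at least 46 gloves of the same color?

123

Treat the 5 colors as pigeonholes.
In the worst case we take at most 45 of each color, but all 8 orange, all 22 yellow, all 23 ivory, and all 24 maroon (fewer than 45), giving 8 + 22 + 23 + 24 + 45 = 122.
One more glove then forces some color to 46, so 122 + 1 = 123.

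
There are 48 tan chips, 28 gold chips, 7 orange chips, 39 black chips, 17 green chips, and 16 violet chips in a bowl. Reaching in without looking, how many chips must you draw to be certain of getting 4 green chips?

142

The worst case draws every non-green chip first: 48 + 28 + 7 + 39 + 16 = 138.
The next 4 draws are then forced to be green, giving 138 + 4 = 142.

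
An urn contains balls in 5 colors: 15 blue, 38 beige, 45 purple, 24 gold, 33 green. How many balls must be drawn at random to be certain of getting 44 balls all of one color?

In the worst case we take at most 43 of each color, but all 15 blue, all 38 beige, all 24 gold, and all 33 green (fewer than 43), giving 15 + 38 + 43 + 24 + 33 = 153.
One more ball then forces some color to 44, so 153 + 1 = 154.

154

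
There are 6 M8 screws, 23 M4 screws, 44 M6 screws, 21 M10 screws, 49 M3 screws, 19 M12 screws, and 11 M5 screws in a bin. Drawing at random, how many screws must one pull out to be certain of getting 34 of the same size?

In the worst case we take at most 33 of each size, but all 6 M8, all 23 M4, all 21 M10, all 19 M12, and all 11 M5 (fewer than 33), giving 6 + 23 + 33 + 21 + 33 + 19 + 11 = 146.
One more screw then forces some size to 34, so 146 + 1 = 147.

147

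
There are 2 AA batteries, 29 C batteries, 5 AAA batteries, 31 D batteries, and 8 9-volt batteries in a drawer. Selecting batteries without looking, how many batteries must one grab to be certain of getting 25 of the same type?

64

Treat the 5 types as pigeonholes.
In the worst case we take at most 24 of each type, but all 2 AA, all 5 AAA, and all 8 9-volt (fewer than 24), giving 2 + 24 + 5 + 24 + 8 = 63.
One more battery then forces some type to 25, so 63 + 1 = 64.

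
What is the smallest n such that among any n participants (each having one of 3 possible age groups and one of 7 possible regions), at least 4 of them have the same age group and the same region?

64

There are 3 × 7 = 21 (age group, region) combinations acting as pigeonholes.
With 21 × 3 = 63 participants we could place exactly 3 in each, with no (age group, region) pair reaching 4.
One more forces some (age group, region) pair to hold 4, so 63 + 1 = 64.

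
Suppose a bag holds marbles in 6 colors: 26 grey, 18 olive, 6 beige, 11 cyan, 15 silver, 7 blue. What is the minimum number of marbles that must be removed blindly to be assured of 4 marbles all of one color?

The worst case takes 3 marbles of each color without reaching 4 of any: 6 × 3 = 18.
The next marble must bring some color to 4, so 18 + 1 = 19.

19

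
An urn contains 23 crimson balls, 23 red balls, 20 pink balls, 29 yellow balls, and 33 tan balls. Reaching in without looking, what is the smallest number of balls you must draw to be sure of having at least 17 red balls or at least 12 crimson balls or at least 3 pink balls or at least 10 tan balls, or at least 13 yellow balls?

51

The worst case stops just short of every target: 11 crimson, 16 red, 2 pink, 12 yellow, 9 tan — 11 + 16 + 2 + 12 + 9 = 50 balls.
One more ball must push some color to its target, so 50 + 1 = 51.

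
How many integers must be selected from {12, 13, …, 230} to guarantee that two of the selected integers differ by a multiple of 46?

Use the pigeonhole principle on residue classes: group the integers by remainder mod 46; there are 46 residue classes, each nonempty in this range.
Choosing one from each class (46 integers) avoids any shared remainder.
One more choice must repeat a class, so two differ by a multiple of 46. Hence 46 + 1 = 47.

47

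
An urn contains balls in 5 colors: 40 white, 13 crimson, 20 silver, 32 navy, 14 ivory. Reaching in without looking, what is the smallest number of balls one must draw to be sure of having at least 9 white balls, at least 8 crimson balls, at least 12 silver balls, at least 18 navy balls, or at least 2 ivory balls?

45

The worst case stops just short of every target: 8 white, 7 crimson, 11 silver, 17 navy, 1 ivory — 8 + 7 + 11 + 17 + 1 = 44 balls.
One more ball must push some color to its target, so 44 + 1 = 45.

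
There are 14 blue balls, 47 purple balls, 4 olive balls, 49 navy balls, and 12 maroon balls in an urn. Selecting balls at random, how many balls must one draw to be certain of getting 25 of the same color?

79

Treat the 5 colors as pigeonholes.
In the worst case we take at most 24 of each color, but all 14 blue, all 4 olive, and all 12 maroon (fewer than 24), giving 14 + 24 + 4 + 24 + 12 = 78.
One more ball then forces some color to 25, so 78 + 1 = 79.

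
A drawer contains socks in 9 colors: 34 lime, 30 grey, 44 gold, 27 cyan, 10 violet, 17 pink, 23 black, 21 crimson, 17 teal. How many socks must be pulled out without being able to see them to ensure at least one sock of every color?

214

The hardest color to obtain is violet: we could draw every other sock first — 223 − 10 = 213 socks — without a single violet one.
The next draw must be violet, so 213 + 1 = 214.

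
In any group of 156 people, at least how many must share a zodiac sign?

There are 12 zodiac signs, which serve as the pigeonholes.
If each of the 12 zodiac signs held at most 12, the total would be at most 12 × 12 = 144 < 156, a contradiction.
So at least one holds ⌈156/12⌉ = 13.

13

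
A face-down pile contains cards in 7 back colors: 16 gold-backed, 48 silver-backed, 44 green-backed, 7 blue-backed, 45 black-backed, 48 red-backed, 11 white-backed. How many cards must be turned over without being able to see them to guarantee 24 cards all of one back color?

In the worst case we take at most 23 of each back color, but all 16 gold-backed, all 7 blue-backed, and all 11 white-backed (fewer than 23), giving 16 + 23 + 23 + 7 + 23 + 23 + 11 = 126.
One more card then forces some back color to 24, so 126 + 1 = 127.

127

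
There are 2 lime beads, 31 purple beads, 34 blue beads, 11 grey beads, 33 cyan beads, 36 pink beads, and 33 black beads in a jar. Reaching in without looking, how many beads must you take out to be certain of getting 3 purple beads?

The worst case draws every non-purple bead first: 2 + 34 + 11 + 33 + 36 + 33 = 149.
The next 3 draws are then forced to be purple, giving 149 + 3 = 152.

152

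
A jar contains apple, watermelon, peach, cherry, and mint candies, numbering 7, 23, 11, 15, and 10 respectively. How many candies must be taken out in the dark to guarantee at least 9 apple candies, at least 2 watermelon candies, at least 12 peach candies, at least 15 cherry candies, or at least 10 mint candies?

The worst case stops just short of every target: all 7 apple, 1 watermelon, 11 peach, 14 cherry, 9 mint — 7 + 1 + 11 + 14 + 9 = 42 candies.
One more candy must push some flavor to its target, so 42 + 1 = 43.

43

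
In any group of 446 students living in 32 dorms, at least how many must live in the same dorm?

14

The 446 students fall into 32 dorms.
If each of the 32 dorms held at most 13, the total would be at most 32 × 13 = 416 < 446, a contradiction.
So at least one holds ⌈446/32⌉ = 14.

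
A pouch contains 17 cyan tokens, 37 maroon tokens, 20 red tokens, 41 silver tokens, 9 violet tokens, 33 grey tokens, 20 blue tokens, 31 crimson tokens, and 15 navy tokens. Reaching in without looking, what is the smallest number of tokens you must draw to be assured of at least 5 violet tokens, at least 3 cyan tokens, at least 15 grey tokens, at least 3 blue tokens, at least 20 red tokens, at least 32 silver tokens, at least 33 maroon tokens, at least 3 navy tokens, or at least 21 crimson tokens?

127

The worst case stops just short of every target: 2 cyan, 32 maroon, 19 red, 31 silver, 4 violet, 14 grey, 2 blue, 20 crimson, 2 navy — 2 + 32 + 19 + 31 + 4 + 14 + 2 + 20 + 2 = 126 tokens.
One more token must push some color to its target, so 126 + 1 = 127.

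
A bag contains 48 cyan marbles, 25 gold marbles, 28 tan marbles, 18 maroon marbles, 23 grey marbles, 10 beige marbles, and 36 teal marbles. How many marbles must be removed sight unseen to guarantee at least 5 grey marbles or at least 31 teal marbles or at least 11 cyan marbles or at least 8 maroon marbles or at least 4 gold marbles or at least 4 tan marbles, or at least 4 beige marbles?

61

The worst case stops just short of every target: 10 cyan, 3 gold, 3 tan, 7 maroon, 4 grey, 3 beige, 30 teal — 10 + 3 + 3 + 7 + 4 + 3 + 30 = 60 marbles.
One more marble must push some color to its target, so 60 + 1 = 61.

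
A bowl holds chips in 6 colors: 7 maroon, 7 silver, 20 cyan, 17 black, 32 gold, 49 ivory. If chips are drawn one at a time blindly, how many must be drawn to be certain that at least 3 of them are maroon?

128

The worst case draws every non-maroon chip first: 7 + 20 + 17 + 32 + 49 = 125.
The next 3 draws are then forced to be maroon, giving 125 + 3 = 128.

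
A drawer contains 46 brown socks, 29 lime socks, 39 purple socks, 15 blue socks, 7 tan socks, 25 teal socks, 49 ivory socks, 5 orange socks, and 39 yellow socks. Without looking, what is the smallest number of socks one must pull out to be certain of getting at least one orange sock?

The worst case draws every non-orange sock first: 46 + 29 + 39 + 15 + 7 + 25 + 49 + 39 = 249.
The next draw is then forced to be orange, giving 249 + 1 = 250.

250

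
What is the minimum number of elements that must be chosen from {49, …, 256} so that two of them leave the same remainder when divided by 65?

66

Use the pigeonhole principle on residue classes: group the integers by remainder mod 65; there are 65 residue classes, each nonempty in this range.
Choosing one from each class (65 integers) avoids any shared remainder.
One more choice must repeat a class, so two differ by a multiple of 65. Hence 65 + 1 = 66.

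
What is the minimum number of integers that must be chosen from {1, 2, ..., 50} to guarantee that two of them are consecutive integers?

Partition {1, …, 50} into 25 pairs: {1,2}, {3,4}, …, {49,50}.
Choosing 25 integers — say the 25 even numbers 2, 4, …, 50 — takes one from each pair and avoids the property.
Choosing 26 forces two into the same pair by pigeonhole, and those are consecutive. So 26.

26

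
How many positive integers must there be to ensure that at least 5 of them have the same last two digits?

401

There are 100 possible two-digit endings acting as pigeonholes.
With 100 × 4 = 400 positive integers we could place exactly 4 in each, with no class reaching 5.
One more forces some class to hold 5, so 400 + 1 = 401.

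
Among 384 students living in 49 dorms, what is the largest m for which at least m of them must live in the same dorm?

If each of the 49 dorms held at most 7, the total would be at most 49 × 7 = 343 < 384, a contradiction.
So at least one holds ⌈384/49⌉ = 8.

8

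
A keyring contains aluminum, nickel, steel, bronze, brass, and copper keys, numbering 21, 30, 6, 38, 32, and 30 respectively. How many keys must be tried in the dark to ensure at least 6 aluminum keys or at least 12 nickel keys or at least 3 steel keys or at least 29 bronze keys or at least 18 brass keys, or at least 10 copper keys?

Each of the 6 types has its own threshold; avoid all of them simultaneously.
The worst case stops just short of every target: 5 aluminum, 11 nickel, 2 steel, 28 bronze, 17 brass, 9 copper — 5 + 11 + 2 + 28 + 17 + 9 = 72 keys.
One more key must push some type to its target, so 72 + 1 = 73.

73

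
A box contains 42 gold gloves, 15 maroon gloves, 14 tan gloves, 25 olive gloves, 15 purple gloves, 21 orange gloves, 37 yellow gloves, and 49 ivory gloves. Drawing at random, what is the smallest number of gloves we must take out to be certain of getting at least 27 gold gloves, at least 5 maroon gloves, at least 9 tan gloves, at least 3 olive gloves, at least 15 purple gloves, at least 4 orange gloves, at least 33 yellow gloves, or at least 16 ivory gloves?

The worst case stops just short of every target: 26 gold, 4 maroon, 8 tan, 2 olive, 14 purple, 3 orange, 32 yellow, 15 ivory — 26 + 4 + 8 + 2 + 14 + 3 + 32 + 15 = 104 gloves.
One more glove must push some color to its target, so 104 + 1 = 105.

105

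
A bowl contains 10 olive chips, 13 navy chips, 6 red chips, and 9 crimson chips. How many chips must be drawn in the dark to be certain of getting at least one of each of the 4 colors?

33

The hardest color to obtain is red: we could draw every other chip first — 38 − 6 = 32 chips — without a single red one.
The next draw must be red, so 32 + 1 = 33.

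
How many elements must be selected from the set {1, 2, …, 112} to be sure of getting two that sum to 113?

57

Partition {1, …, 112} into 56 pairs: {1,112}, {2,111}, …, {56,57}.
Choosing 56 integers — say the integers 1 through 56 — takes one from each pair and avoids the property.
Choosing 57 forces two into the same pair by pigeonhole, and those sum to 113. So 57.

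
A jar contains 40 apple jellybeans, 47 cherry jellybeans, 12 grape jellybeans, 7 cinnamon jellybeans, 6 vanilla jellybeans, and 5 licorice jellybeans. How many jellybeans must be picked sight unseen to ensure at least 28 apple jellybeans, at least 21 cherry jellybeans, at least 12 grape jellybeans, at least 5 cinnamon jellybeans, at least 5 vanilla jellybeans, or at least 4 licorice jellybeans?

Each of the 6 flavors has its own threshold; avoid all of them simultaneously.
The worst case stops just short of every target: 27 apple, 20 cherry, 11 grape, 4 cinnamon, 4 vanilla, 3 licorice — 27 + 20 + 11 + 4 + 4 + 3 = 69 jellybeans.
One more jellybean must push some flavor to its target, so 69 + 1 = 70.

70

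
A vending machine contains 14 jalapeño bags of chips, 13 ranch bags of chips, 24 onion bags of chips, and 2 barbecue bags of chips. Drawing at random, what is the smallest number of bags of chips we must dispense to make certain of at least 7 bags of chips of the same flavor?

In the worst case we take at most 6 of each flavor, but all 2 barbecue (fewer than 6), giving 6 + 6 + 6 + 2 = 20.
One more bag of chips then forces some flavor to 7, so 20 + 1 = 21.

21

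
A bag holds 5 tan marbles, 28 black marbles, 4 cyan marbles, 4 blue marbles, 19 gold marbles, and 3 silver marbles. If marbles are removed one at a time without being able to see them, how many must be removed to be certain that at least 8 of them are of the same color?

31

Treat the 6 colors as pigeonholes.
In the worst case we take at most 7 of each color, but all 5 tan, all 4 cyan, all 4 blue, and all 3 silver (fewer than 7), giving 5 + 7 + 4 + 4 + 7 + 3 = 30.
One more marble then forces some color to 8, so 30 + 1 = 31.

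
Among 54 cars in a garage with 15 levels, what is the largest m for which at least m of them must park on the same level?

4

The 54 cars fall into 15 levels.
If each of the 15 levels held at most 3, the total would be at most 15 × 3 = 45 < 54, a contradiction.
So at least one holds ⌈54/15⌉ = 4.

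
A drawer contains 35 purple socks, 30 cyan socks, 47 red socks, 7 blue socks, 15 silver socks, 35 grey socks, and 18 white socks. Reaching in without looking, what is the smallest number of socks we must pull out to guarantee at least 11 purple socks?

163

The worst case draws every non-purple sock first: 30 + 47 + 7 + 15 + 35 + 18 = 152.
The next 11 draws are then forced to be purple, giving 152 + 11 = 163.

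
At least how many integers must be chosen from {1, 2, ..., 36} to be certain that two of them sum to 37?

19

Partition {1, …, 36} into 18 pairs: {1,36}, {2,35}, …, {18,19}.
Choosing 18 integers — say the integers 1 through 18 — takes one from each pair and avoids the property.
Choosing 19 forces two into the same pair by pigeonhole, and those sum to 37. So 19.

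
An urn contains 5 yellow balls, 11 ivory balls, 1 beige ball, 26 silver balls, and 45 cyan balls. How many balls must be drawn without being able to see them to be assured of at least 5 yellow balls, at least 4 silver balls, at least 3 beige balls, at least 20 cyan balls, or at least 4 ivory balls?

31

Each of the 5 colors has its own threshold; avoid all of them simultaneously.
The worst case stops just short of every target: 4 yellow, 3 ivory, all 1 beige, 3 silver, 19 cyan — 4 + 3 + 1 + 3 + 19 = 30 balls.
One more ball must push some color to its target, so 30 + 1 = 31.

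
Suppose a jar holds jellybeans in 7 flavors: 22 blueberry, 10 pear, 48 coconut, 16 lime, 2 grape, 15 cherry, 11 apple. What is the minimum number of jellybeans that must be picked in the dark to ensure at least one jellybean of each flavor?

The hardest flavor to obtain is grape: we could draw every other jellybean first — 124 − 2 = 122 jellybeans — without a single grape one.
The next draw must be grape, so 122 + 1 = 123.

123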